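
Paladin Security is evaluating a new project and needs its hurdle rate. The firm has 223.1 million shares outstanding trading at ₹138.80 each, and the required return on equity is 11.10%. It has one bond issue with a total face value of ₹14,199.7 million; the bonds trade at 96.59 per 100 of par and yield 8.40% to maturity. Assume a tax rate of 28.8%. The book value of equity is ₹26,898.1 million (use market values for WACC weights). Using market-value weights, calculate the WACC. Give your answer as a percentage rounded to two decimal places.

Market value of equity E = 138.8 × 223.1m = 30966.28m. Market value of debt D = 14199.7m × 96.59/100 = 13715.49023m.
Total capital V = 30966.28 + 13715.49023 = 44681.77023.
Equity: weight = 30966.28/44681.77023 = 0.6930; cost = 11.1%.
Bonds outstanding: weight = 13715.49023/44681.77023 = 0.3070; after-tax cost = 8.4% × (1 − 28.8%) = 5.9808%.
WACC = 0.6930 × 11.1000% + 0.3070 × 5.9808% = 9.5286%.

9.53%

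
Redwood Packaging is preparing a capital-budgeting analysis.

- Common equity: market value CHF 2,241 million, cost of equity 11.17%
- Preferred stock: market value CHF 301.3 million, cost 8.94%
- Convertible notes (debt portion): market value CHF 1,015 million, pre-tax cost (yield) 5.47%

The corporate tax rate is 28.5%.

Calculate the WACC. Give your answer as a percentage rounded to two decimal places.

8.91%

Total capital V = 2241 + 301.3 + 1015 = 3557.3.
Equity: weight = 2241/3557.3 = 0.6300; cost = 11.17%.
Preferred: weight = 301.3/3557.3 = 0.0847; cost = 8.94%.
Convertible notes (debt portion): weight = 1015/3557.3 = 0.2853; after-tax cost = 5.47% × (1 − 28.5%) = 3.9111%.
WACC = 0.6300 × 11.1700% + 0.0847 × 8.9400% + 0.2853 × 3.9111% = 8.9099%.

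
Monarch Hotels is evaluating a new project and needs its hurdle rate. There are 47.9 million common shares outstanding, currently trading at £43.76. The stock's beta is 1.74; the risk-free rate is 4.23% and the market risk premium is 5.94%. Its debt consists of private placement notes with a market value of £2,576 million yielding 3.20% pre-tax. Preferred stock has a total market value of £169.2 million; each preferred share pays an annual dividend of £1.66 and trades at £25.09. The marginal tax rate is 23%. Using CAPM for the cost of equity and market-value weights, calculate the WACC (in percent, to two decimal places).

7.85%

Cost of equity via CAPM: Re = 4.23% + 1.74 × 5.94% = 14.5656%.
Cost of preferred: Rp = 1.66 / 25.09 = 6.6162%.
Market value of equity E = 43.76 × 47.9m = 2096.104m.
Total capital V = 2096.104 + 169.2 + 2576 = 4841.304.
Equity: weight = 2096.104/4841.304 = 0.4330; cost = 14.5656%.
Preferred: weight = 169.2/4841.304 = 0.0349; cost = 6.6162%.
Private placement notes: weight = 2576/4841.304 = 0.5321; after-tax cost = 3.2% × (1 − 23%) = 2.4640%.
WACC = 0.4330 × 14.5656% + 0.0349 × 6.6162% + 0.5321 × 2.4640% = 7.8487%.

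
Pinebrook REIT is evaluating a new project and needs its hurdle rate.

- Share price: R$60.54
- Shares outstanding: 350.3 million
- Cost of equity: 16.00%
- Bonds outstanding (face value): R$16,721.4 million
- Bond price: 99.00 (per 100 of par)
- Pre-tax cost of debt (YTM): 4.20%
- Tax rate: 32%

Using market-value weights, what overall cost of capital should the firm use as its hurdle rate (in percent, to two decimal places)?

Market value of equity E = 60.54 × 350.3m = 21207.162m. Market value of debt D = 16721.4m × 99.0/100 = 16554.186m.
Total capital V = 21207.162 + 16554.186 = 37761.348.
Equity: weight = 21207.162/37761.348 = 0.5616; cost = 16%.
Bonds outstanding: weight = 16554.186/37761.348 = 0.4384; after-tax cost = 4.2% × (1 − 32%) = 2.8560%.
WACC = 0.5616 × 16.0000% + 0.4384 × 2.8560% = 10.2378%.

10.24%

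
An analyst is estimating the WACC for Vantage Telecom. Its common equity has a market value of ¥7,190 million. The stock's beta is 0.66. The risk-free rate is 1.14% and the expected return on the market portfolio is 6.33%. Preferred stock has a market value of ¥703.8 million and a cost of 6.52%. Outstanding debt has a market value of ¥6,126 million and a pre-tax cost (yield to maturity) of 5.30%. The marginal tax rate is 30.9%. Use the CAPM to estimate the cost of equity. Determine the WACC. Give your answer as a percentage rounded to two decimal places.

Market risk premium = 6.33% − 1.14% = 5.19%.
Cost of equity via CAPM: Re = 1.14% + 0.66 × 5.19% = 4.5654%.
Total capital V = 7190 + 703.8 + 6126 = 14019.8.
Equity: weight = 7190/14019.8 = 0.5128; cost = 4.5654%.
Preferred: weight = 703.8/14019.8 = 0.0502; cost = 6.52%.
Debt: weight = 6126/14019.8 = 0.4370; after-tax cost = 5.3% × (1 − 30.9%) = 3.6623%.
WACC = 0.5128 × 4.5654% + 0.0502 × 6.5200% + 0.4370 × 3.6623% = 4.2689%.

4.27%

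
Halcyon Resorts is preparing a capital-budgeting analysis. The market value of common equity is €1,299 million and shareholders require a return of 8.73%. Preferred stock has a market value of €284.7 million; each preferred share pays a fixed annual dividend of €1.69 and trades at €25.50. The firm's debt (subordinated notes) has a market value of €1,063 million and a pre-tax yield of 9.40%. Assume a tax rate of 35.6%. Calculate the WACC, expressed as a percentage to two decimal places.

Cost of preferred: Rp = 1.69 / 25.5 = 6.6275%.
Total capital V = 1299 + 284.7 + 1063 = 2646.7.
Equity: weight = 1299/2646.7 = 0.4908; cost = 8.73%.
Preferred: weight = 284.7/2646.7 = 0.1076; cost = 6.6275%.
Subordinated notes: weight = 1063/2646.7 = 0.4016; after-tax cost = 9.4% × (1 − 35.6%) = 6.0536%.
WACC = 0.4908 × 8.7300% + 0.1076 × 6.6275% + 0.4016 × 6.0536% = 7.4289%.

7.43%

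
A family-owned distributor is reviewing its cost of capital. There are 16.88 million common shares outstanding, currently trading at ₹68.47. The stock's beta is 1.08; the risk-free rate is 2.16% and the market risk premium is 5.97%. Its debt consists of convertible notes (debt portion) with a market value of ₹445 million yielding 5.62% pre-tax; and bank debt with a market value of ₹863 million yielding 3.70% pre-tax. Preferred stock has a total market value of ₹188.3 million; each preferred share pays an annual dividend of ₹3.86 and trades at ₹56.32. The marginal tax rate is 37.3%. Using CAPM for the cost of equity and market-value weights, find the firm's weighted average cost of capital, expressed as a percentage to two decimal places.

5.58%

Cost of equity via CAPM: Re = 2.16% + 1.08 × 5.97% = 8.6076%.
Cost of preferred: Rp = 3.86 / 56.32 = 6.8537%.
Market value of equity E = 68.47 × 16.88m = 1155.7736m.
Total capital V = 1155.7736 + 188.3 + 445 + 863 = 2652.0736.
Equity: weight = 1155.7736/2652.0736 = 0.4358; cost = 8.6076%.
Preferred: weight = 188.3/2652.0736 = 0.0710; cost = 6.8537%.
Convertible notes (debt portion): weight = 445/2652.0736 = 0.1678; after-tax cost = 5.62% × (1 − 37.3%) = 3.5237%.
Bank debt: weight = 863/2652.0736 = 0.3254; after-tax cost = 3.7% × (1 − 37.3%) = 2.3199%.
WACC = 0.4358 × 8.6076% + 0.0710 × 6.8537% + 0.1678 × 3.5237% + 0.3254 × 2.3199% = 5.5840%.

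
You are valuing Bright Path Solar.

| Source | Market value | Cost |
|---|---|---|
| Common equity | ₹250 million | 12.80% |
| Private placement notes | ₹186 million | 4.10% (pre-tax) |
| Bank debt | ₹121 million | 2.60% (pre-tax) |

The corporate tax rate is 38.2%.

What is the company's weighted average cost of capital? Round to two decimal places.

Total capital V = 250 + 186 + 121 = 557.
Equity: weight = 250/557 = 0.4488; cost = 12.8%.
Private placement notes: weight = 186/557 = 0.3339; after-tax cost = 4.1% × (1 − 38.2%) = 2.5338%.
Bank debt: weight = 121/557 = 0.2172; after-tax cost = 2.6% × (1 − 38.2%) = 1.6068%.
WACC = 0.4488 × 12.8000% + 0.3339 × 2.5338% + 0.2172 × 1.6068% = 6.9402%.

6.94%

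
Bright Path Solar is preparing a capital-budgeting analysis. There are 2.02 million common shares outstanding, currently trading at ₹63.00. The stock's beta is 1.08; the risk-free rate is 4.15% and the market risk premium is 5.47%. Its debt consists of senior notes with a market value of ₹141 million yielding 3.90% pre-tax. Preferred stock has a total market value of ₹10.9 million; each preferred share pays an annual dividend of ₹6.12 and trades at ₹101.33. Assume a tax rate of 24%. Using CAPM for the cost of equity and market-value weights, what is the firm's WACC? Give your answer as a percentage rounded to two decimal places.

Cost of equity via CAPM: Re = 4.15% + 1.08 × 5.47% = 10.0576%.
Cost of preferred: Rp = 6.12 / 101.33 = 6.0397%.
Market value of equity E = 63.0 × 2.02m = 127.26m.
Total capital V = 127.26 + 10.9 + 141 = 279.16.
Equity: weight = 127.26/279.16 = 0.4559; cost = 10.0576%.
Preferred: weight = 10.9/279.16 = 0.0390; cost = 6.0397%.
Senior notes: weight = 141/279.16 = 0.5051; after-tax cost = 3.9% × (1 − 24%) = 2.9640%.
WACC = 0.4559 × 10.0576% + 0.0390 × 6.0397% + 0.5051 × 2.9640% = 6.3178%.

6.32%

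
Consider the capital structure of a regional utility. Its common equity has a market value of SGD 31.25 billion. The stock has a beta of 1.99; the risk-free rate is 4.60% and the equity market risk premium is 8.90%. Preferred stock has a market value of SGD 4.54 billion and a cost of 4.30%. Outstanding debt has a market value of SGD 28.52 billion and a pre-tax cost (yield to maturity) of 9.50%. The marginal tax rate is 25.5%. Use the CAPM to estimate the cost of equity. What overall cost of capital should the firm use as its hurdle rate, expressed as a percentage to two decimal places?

Cost of equity via CAPM: Re = 4.6% + 1.99 × 8.9% = 22.3110%.
Total capital V = 31.25 + 4.54 + 28.52 = 64.31.
Equity: weight = 31.25/64.31 = 0.4859; cost = 22.311%.
Preferred: weight = 4.54/64.31 = 0.0706; cost = 4.3%.
Debt: weight = 28.52/64.31 = 0.4435; after-tax cost = 9.5% × (1 − 25.5%) = 7.0775%.
WACC = 0.4859 × 22.3110% + 0.0706 × 4.3000% + 0.4435 × 7.0775% = 14.2838%.

14.28%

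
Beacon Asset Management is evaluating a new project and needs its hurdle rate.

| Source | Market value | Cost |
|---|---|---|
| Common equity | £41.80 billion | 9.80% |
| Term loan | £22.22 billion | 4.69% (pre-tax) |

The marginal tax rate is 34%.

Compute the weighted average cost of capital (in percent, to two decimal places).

7.47%

Total capital V = 41.8 + 22.22 = 64.02.
Equity: weight = 41.8/64.02 = 0.6529; cost = 9.8%.
Term loan: weight = 22.22/64.02 = 0.3471; after-tax cost = 4.69% × (1 − 34%) = 3.0954%.
WACC = 0.6529 × 9.8000% + 0.3471 × 3.0954% = 7.4730%.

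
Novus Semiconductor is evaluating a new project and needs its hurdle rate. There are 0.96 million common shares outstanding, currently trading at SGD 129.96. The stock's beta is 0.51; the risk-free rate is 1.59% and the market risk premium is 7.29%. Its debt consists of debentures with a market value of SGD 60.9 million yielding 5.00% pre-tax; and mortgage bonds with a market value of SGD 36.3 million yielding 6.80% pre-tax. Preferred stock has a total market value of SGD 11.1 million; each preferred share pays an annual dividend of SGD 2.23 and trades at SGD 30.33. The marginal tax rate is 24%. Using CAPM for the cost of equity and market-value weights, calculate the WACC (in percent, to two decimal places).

4.99%

Cost of equity via CAPM: Re = 1.59% + 0.51 × 7.29% = 5.3079%.
Cost of preferred: Rp = 2.23 / 30.33 = 7.3525%.
Market value of equity E = 129.96 × 0.96m = 124.7616m.
Total capital V = 124.7616 + 11.1 + 60.9 + 36.3 = 233.0616.
Equity: weight = 124.7616/233.0616 = 0.5353; cost = 5.3079%.
Preferred: weight = 11.1/233.0616 = 0.0476; cost = 7.3525%.
Debentures: weight = 60.9/233.0616 = 0.2613; after-tax cost = 5% × (1 − 24%) = 3.8000%.
Mortgage bonds: weight = 36.3/233.0616 = 0.1558; after-tax cost = 6.8% × (1 − 24%) = 5.1680%.
WACC = 0.5353 × 5.3079% + 0.0476 × 7.3525% + 0.2613 × 3.8000% + 0.1558 × 5.1680% = 4.9895%.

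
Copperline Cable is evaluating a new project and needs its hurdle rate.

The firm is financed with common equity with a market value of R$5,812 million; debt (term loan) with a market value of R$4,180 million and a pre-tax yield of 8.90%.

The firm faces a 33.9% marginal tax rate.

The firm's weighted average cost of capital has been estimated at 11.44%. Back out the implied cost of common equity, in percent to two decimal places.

15.44%

Total capital V = 5812 + 4180 = 9992.
Equity weight = 5812/9992 = 0.5817.
Term loan weight = 4180/9992 = 0.4183.
Debt contribution = 0.4183 × 8.9% × (1 − 33.9%) = 2.4610%.
Required equity contribution = 11.44% − 2.4610% = 8.9790%.
Re = 8.9790% / 0.5817 = 15.4367%.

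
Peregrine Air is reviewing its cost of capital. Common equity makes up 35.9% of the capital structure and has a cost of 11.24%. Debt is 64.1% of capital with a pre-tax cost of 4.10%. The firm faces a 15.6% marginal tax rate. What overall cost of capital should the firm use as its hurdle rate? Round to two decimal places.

6.25%

After-tax cost of debt = 4.1% × (1 − 15.6%) = 3.4604%.
WACC = 0.359 × 11.2400% + 0.641 × 3.4604% = 6.2533%.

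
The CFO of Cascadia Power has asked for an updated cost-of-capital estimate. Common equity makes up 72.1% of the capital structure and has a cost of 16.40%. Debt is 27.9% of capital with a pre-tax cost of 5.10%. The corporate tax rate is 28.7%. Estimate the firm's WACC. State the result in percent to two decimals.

12.84%

After-tax cost of debt = 5.1% × (1 − 28.7%) = 3.6363%.
WACC = 0.721 × 16.4000% + 0.279 × 3.6363% = 12.8389%.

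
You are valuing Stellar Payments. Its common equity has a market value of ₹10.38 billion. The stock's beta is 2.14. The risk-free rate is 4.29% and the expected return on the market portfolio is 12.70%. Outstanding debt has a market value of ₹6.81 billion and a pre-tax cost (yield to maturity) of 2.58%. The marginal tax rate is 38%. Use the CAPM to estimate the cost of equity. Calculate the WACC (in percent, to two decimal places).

14.09%

Market risk premium = 12.7% − 4.29% = 8.41%.
Cost of equity via CAPM: Re = 4.29% + 2.14 × 8.41% = 22.2874%.
Total capital V = 10.38 + 6.81 = 17.19.
Equity: weight = 10.38/17.19 = 0.6038; cost = 22.2874%.
Debt: weight = 6.81/17.19 = 0.3962; after-tax cost = 2.58% × (1 − 38%) = 1.5996%.
WACC = 0.6038 × 22.2874% + 0.3962 × 1.5996% = 14.0917%.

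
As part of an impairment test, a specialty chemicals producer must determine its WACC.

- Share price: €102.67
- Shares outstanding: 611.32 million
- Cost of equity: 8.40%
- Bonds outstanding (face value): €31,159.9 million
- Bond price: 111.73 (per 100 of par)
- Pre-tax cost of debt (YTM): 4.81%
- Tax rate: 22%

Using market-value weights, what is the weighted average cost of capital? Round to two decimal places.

Market value of equity E = 102.67 × 611.32m = 62764.2244m. Market value of debt D = 31159.9m × 111.73/100 = 34814.95627m.
Total capital V = 62764.2244 + 34814.95627 = 97579.18067.
Equity: weight = 62764.2244/97579.18067 = 0.6432; cost = 8.4%.
Bonds outstanding: weight = 34814.95627/97579.18067 = 0.3568; after-tax cost = 4.81% × (1 − 22%) = 3.7518%.
WACC = 0.6432 × 8.4000% + 0.3568 × 3.7518% = 6.7416%.

6.74%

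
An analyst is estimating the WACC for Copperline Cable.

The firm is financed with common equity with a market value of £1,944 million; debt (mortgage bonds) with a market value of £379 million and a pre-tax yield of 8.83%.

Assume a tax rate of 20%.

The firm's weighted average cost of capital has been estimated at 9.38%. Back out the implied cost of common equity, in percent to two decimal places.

9.83%

Total capital V = 1944 + 379 = 2323.
Equity weight = 1944/2323 = 0.8368.
Mortgage bonds weight = 379/2323 = 0.1632.
Debt contribution = 0.1632 × 8.83% × (1 − 20%) = 1.1525%.
Required equity contribution = 9.38% − 1.1525% = 8.2275%.
Re = 8.2275% / 0.8368 = 9.8315%.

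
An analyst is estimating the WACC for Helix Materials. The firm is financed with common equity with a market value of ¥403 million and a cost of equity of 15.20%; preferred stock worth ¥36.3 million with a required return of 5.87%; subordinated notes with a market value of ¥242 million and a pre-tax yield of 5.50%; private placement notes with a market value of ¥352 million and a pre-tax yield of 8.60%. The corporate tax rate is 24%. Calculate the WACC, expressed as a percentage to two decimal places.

Total capital V = 403 + 36.3 + 242 + 352 = 1033.3.
Equity: weight = 403/1033.3 = 0.3900; cost = 15.2%.
Preferred: weight = 36.3/1033.3 = 0.0351; cost = 5.87%.
Subordinated notes: weight = 242/1033.3 = 0.2342; after-tax cost = 5.5% × (1 − 24%) = 4.1800%.
Private placement notes: weight = 352/1033.3 = 0.3407; after-tax cost = 8.6% × (1 − 24%) = 6.5360%.
WACC = 0.3900 × 15.2000% + 0.0351 × 5.8700% + 0.2342 × 4.1800% + 0.3407 × 6.5360% = 9.3399%.

9.34%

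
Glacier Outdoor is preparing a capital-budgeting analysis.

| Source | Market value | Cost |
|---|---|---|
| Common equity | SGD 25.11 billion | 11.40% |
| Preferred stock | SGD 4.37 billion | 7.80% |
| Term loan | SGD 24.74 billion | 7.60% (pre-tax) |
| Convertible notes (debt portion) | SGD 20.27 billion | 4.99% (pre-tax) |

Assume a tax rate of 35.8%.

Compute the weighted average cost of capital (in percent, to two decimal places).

Total capital V = 25.11 + 4.37 + 24.74 + 20.27 = 74.49.
Equity: weight = 25.11/74.49 = 0.3371; cost = 11.4%.
Preferred: weight = 4.37/74.49 = 0.0587; cost = 7.8%.
Term loan: weight = 24.74/74.49 = 0.3321; after-tax cost = 7.6% × (1 − 35.8%) = 4.8792%.
Convertible notes (debt portion): weight = 20.27/74.49 = 0.2721; after-tax cost = 4.99% × (1 − 35.8%) = 3.2036%.
WACC = 0.3371 × 11.4000% + 0.0587 × 7.8000% + 0.3321 × 4.8792% + 0.2721 × 3.2036% = 6.7927%.

6.79%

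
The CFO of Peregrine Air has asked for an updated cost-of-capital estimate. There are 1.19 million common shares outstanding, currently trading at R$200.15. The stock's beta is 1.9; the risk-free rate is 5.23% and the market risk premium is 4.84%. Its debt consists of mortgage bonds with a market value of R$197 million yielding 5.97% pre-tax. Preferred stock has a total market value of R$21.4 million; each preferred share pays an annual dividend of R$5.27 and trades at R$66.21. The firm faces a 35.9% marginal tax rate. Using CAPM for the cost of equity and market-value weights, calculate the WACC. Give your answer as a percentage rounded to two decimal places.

Cost of equity via CAPM: Re = 5.23% + 1.9 × 4.84% = 14.4260%.
Cost of preferred: Rp = 5.27 / 66.21 = 7.9595%.
Market value of equity E = 200.15 × 1.19m = 238.1785m.
Total capital V = 238.1785 + 21.4 + 197 = 456.5785.
Equity: weight = 238.1785/456.5785 = 0.5217; cost = 14.426%.
Preferred: weight = 21.4/456.5785 = 0.0469; cost = 7.9595%.
Mortgage bonds: weight = 197/456.5785 = 0.4315; after-tax cost = 5.97% × (1 − 35.9%) = 3.8268%.
WACC = 0.5217 × 14.4260% + 0.0469 × 7.9595% + 0.4315 × 3.8268% = 9.5497%.

9.55%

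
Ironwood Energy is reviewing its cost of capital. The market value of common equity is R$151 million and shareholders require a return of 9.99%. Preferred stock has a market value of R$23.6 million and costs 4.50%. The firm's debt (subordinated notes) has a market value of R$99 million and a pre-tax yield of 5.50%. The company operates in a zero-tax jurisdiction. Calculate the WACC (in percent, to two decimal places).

Total capital V = 151 + 23.6 + 99 = 273.6.
Equity: weight = 151/273.6 = 0.5519; cost = 9.99%.
Preferred: weight = 23.6/273.6 = 0.0863; cost = 4.5%.
Subordinated notes: weight = 99/273.6 = 0.3618; after-tax cost = 5.5% × (1 − 0%) = 5.5000%.
WACC = 0.5519 × 9.9900% + 0.0863 × 4.5000% + 0.3618 × 5.5000% = 7.8918%.

7.89%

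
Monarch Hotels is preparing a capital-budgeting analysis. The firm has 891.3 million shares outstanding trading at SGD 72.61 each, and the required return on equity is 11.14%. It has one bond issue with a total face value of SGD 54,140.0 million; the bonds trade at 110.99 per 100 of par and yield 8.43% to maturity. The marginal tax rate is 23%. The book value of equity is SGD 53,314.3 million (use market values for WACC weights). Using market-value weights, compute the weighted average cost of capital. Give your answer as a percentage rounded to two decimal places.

Market value of equity E = 72.61 × 891.3m = 64717.293m. Market value of debt D = 54140m × 110.99/100 = 60089.986m.
Total capital V = 64717.293 + 60089.986 = 124807.279.
Equity: weight = 64717.293/124807.279 = 0.5185; cost = 11.14%.
Bonds outstanding: weight = 60089.986/124807.279 = 0.4815; after-tax cost = 8.43% × (1 − 23%) = 6.4911%.
WACC = 0.5185 × 11.1400% + 0.4815 × 6.4911% = 8.9017%.

8.90%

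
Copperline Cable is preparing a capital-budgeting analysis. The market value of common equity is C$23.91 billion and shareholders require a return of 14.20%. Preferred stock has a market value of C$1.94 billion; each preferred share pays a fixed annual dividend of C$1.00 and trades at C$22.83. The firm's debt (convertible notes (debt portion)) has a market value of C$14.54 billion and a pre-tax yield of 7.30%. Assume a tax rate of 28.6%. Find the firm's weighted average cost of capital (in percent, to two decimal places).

Cost of preferred: Rp = 1.0 / 22.83 = 4.3802%.
Total capital V = 23.91 + 1.94 + 14.54 = 40.39.
Equity: weight = 23.91/40.39 = 0.5920; cost = 14.2%.
Preferred: weight = 1.94/40.39 = 0.0480; cost = 4.3802%.
Convertible notes (debt portion): weight = 14.54/40.39 = 0.3600; after-tax cost = 7.3% × (1 − 28.6%) = 5.2122%.
WACC = 0.5920 × 14.2000% + 0.0480 × 4.3802% + 0.3600 × 5.2122% = 10.4928%.

10.49%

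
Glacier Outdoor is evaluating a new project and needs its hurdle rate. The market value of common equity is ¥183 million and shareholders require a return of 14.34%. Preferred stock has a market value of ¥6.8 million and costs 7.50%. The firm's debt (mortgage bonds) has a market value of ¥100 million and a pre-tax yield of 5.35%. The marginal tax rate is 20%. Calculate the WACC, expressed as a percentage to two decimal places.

Total capital V = 183 + 6.8 + 100 = 289.8.
Equity: weight = 183/289.8 = 0.6315; cost = 14.34%.
Preferred: weight = 6.8/289.8 = 0.0235; cost = 7.5%.
Mortgage bonds: weight = 100/289.8 = 0.3451; after-tax cost = 5.35% × (1 − 20%) = 4.2800%.
WACC = 0.6315 × 14.3400% + 0.0235 × 7.5000% + 0.3451 × 4.2800% = 10.7081%.

10.71%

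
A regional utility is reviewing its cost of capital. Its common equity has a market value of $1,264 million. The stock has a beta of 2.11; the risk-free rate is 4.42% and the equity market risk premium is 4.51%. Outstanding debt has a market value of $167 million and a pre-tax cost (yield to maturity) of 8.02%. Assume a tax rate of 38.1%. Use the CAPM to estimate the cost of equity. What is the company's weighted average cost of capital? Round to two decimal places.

12.89%

Cost of equity via CAPM: Re = 4.42% + 2.11 × 4.51% = 13.9361%.
Total capital V = 1264 + 167 = 1431.
Equity: weight = 1264/1431 = 0.8833; cost = 13.9361%.
Debt: weight = 167/1431 = 0.1167; after-tax cost = 8.02% × (1 − 38.1%) = 4.9644%.
WACC = 0.8833 × 13.9361% + 0.1167 × 4.9644% = 12.8891%.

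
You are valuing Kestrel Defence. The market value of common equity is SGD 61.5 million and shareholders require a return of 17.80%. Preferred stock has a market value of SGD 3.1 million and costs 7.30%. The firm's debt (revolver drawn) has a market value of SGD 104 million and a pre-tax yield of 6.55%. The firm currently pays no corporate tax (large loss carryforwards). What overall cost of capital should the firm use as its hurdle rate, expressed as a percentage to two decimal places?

Total capital V = 61.5 + 3.1 + 104 = 168.6.
Equity: weight = 61.5/168.6 = 0.3648; cost = 17.8%.
Preferred: weight = 3.1/168.6 = 0.0184; cost = 7.3%.
Revolver drawn: weight = 104/168.6 = 0.6168; after-tax cost = 6.55% × (1 − 0%) = 6.5500%.
WACC = 0.3648 × 17.8000% + 0.0184 × 7.3000% + 0.6168 × 6.5500% = 10.6674%.

10.67%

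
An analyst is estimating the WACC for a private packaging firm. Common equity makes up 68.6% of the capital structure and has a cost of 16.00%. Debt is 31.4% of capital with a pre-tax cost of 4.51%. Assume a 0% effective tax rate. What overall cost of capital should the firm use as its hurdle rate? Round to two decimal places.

12.39%

After-tax cost of debt = 4.51% × (1 − 0%) = 4.5100%.
WACC = 0.686 × 16.0000% + 0.314 × 4.5100% = 12.3921%.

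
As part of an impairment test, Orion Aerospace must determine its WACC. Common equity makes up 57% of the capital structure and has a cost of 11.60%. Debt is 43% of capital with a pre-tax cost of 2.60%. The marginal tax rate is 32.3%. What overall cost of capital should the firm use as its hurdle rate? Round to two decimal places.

7.37%

After-tax cost of debt = 2.6% × (1 − 32.3%) = 1.7602%.
WACC = 0.570 × 11.6000% + 0.430 × 1.7602% = 7.3689%.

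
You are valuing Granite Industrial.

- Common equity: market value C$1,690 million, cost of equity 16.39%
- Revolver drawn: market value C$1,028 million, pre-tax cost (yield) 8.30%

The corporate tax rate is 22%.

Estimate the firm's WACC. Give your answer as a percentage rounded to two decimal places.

12.64%

Total capital V = 1690 + 1028 = 2718.
Equity: weight = 1690/2718 = 0.6218; cost = 16.39%.
Revolver drawn: weight = 1028/2718 = 0.3782; after-tax cost = 8.3% × (1 − 22%) = 6.4740%.
WACC = 0.6218 × 16.3900% + 0.3782 × 6.4740% = 12.6396%.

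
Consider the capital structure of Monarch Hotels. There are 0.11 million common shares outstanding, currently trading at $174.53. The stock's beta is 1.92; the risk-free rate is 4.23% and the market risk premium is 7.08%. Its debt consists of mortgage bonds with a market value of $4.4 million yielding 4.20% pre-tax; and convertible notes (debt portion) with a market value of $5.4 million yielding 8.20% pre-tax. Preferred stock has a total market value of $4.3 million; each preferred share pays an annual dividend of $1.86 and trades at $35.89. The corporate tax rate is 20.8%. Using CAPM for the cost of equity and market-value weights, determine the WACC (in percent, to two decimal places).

Cost of equity via CAPM: Re = 4.23% + 1.92 × 7.08% = 17.8236%.
Cost of preferred: Rp = 1.86 / 35.89 = 5.1825%.
Market value of equity E = 174.53 × 0.11m = 19.1983m.
Total capital V = 19.1983 + 4.3 + 4.4 + 5.4 = 33.2983.
Equity: weight = 19.1983/33.2983 = 0.5766; cost = 17.8236%.
Preferred: weight = 4.3/33.2983 = 0.1291; cost = 5.1825%.
Mortgage bonds: weight = 4.4/33.2983 = 0.1321; after-tax cost = 4.2% × (1 − 20.8%) = 3.3264%.
Convertible notes (debt portion): weight = 5.4/33.2983 = 0.1622; after-tax cost = 8.2% × (1 − 20.8%) = 6.4944%.
WACC = 0.5766 × 17.8236% + 0.1291 × 5.1825% + 0.1321 × 3.3264% + 0.1622 × 6.4944% = 12.4383%.

12.44%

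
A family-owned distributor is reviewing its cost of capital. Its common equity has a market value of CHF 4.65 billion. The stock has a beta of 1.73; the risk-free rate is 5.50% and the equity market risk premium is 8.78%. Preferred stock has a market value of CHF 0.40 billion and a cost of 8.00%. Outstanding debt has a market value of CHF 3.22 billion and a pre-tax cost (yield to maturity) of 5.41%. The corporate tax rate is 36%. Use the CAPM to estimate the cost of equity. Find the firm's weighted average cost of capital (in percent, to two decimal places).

13.37%

Cost of equity via CAPM: Re = 5.5% + 1.73 × 8.78% = 20.6894%.
Total capital V = 4.65 + 0.4 + 3.22 = 8.27.
Equity: weight = 4.65/8.27 = 0.5623; cost = 20.6894%.
Preferred: weight = 0.4/8.27 = 0.0484; cost = 8%.
Debt: weight = 3.22/8.27 = 0.3894; after-tax cost = 5.41% × (1 − 36%) = 3.4624%.
WACC = 0.5623 × 20.6894% + 0.0484 × 8.0000% + 0.3894 × 3.4624% = 13.3682%.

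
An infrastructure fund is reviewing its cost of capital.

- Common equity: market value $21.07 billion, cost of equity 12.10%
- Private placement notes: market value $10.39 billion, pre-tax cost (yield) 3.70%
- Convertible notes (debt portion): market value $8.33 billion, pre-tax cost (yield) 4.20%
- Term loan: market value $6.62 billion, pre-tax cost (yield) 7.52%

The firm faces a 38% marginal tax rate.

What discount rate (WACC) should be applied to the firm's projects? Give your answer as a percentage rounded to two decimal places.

7.14%

Total capital V = 21.07 + 10.39 + 8.33 + 6.62 = 46.41.
Equity: weight = 21.07/46.41 = 0.4540; cost = 12.1%.
Private placement notes: weight = 10.39/46.41 = 0.2239; after-tax cost = 3.7% × (1 − 38%) = 2.2940%.
Convertible notes (debt portion): weight = 8.33/46.41 = 0.1795; after-tax cost = 4.2% × (1 − 38%) = 2.6040%.
Term loan: weight = 6.62/46.41 = 0.1426; after-tax cost = 7.52% × (1 − 38%) = 4.6624%.
WACC = 0.4540 × 12.1000% + 0.2239 × 2.2940% + 0.1795 × 2.6040% + 0.1426 × 4.6624% = 7.1394%.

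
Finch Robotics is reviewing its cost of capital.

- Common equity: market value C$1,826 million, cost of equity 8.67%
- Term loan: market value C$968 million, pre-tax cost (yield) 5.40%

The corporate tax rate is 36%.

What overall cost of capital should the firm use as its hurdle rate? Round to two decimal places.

6.86%

Total capital V = 1826 + 968 = 2794.
Equity: weight = 1826/2794 = 0.6535; cost = 8.67%.
Term loan: weight = 968/2794 = 0.3465; after-tax cost = 5.4% × (1 − 36%) = 3.4560%.
WACC = 0.6535 × 8.6700% + 0.3465 × 3.4560% = 6.8636%.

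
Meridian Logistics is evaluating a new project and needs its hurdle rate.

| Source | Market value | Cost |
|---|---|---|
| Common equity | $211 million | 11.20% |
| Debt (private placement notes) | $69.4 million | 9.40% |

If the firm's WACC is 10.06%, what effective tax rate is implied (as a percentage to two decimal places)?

Total capital V = 211 + 69.4 = 280.4.
Equity weight = 211/280.4 = 0.7525.
Private placement notes weight = 69.4/280.4 = 0.2475.
Equity contribution = 0.7525 × 11.2% = 8.4280%.
Debt contribution must be 10.06% − 8.4280% = 1.6320%.
0.2475 × 9.4% × (1 − T) = 1.6320%  ⇒  (1 − T) = 0.7015.
T = 29.8510%.

29.85%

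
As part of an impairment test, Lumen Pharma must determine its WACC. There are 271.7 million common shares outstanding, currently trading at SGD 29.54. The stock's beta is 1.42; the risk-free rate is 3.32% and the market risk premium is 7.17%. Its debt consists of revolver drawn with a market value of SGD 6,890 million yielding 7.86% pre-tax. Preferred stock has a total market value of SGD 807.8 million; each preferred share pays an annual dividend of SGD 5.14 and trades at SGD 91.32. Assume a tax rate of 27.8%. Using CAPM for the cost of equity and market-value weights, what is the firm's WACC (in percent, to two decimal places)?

Cost of equity via CAPM: Re = 3.32% + 1.42 × 7.17% = 13.5014%.
Cost of preferred: Rp = 5.14 / 91.32 = 5.6286%.
Market value of equity E = 29.54 × 271.7m = 8026.018m.
Total capital V = 8026.018 + 807.8 + 6890 = 15723.818.
Equity: weight = 8026.018/15723.818 = 0.5104; cost = 13.5014%.
Preferred: weight = 807.8/15723.818 = 0.0514; cost = 5.6286%.
Revolver drawn: weight = 6890/15723.818 = 0.4382; after-tax cost = 7.86% × (1 − 27.8%) = 5.6749%.
WACC = 0.5104 × 13.5014% + 0.0514 × 5.6286% + 0.4382 × 5.6749% = 9.6675%.

9.67%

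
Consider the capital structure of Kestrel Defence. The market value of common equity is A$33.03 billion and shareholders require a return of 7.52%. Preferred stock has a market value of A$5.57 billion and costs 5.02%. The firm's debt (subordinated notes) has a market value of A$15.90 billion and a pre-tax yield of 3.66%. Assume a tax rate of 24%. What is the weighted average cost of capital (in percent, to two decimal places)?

Total capital V = 33.03 + 5.57 + 15.9 = 54.5.
Equity: weight = 33.03/54.5 = 0.6061; cost = 7.52%.
Preferred: weight = 5.57/54.5 = 0.1022; cost = 5.02%.
Subordinated notes: weight = 15.9/54.5 = 0.2917; after-tax cost = 3.66% × (1 − 24%) = 2.7816%.
WACC = 0.6061 × 7.5200% + 0.1022 × 5.0200% + 0.2917 × 2.7816% = 5.8821%.

5.88%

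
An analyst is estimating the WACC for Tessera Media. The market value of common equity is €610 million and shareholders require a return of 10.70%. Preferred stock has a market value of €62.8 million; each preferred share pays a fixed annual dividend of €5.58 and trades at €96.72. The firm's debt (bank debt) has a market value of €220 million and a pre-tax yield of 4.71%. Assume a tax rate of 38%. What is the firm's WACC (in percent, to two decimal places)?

Cost of preferred: Rp = 5.58 / 96.72 = 5.7692%.
Total capital V = 610 + 62.8 + 220 = 892.8.
Equity: weight = 610/892.8 = 0.6832; cost = 10.7%.
Preferred: weight = 62.8/892.8 = 0.0703; cost = 5.7692%.
Bank debt: weight = 220/892.8 = 0.2464; after-tax cost = 4.71% × (1 − 38%) = 2.9202%.
WACC = 0.6832 × 10.7000% + 0.0703 × 5.7692% + 0.2464 × 2.9202% = 8.4361%.

8.44%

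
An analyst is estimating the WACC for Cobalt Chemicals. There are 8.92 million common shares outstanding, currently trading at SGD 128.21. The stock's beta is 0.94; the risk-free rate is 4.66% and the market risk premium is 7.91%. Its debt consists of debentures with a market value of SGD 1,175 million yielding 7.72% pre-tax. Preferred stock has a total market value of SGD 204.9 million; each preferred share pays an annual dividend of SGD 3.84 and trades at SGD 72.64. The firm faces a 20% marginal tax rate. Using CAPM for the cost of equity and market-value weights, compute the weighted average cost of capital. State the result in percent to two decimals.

Cost of equity via CAPM: Re = 4.66% + 0.94 × 7.91% = 12.0954%.
Cost of preferred: Rp = 3.84 / 72.64 = 5.2863%.
Market value of equity E = 128.21 × 8.92m = 1143.6332m.
Total capital V = 1143.6332 + 204.9 + 1175 = 2523.5332.
Equity: weight = 1143.6332/2523.5332 = 0.4532; cost = 12.0954%.
Preferred: weight = 204.9/2523.5332 = 0.0812; cost = 5.2863%.
Debentures: weight = 1175/2523.5332 = 0.4656; after-tax cost = 7.72% × (1 − 20%) = 6.1760%.
WACC = 0.4532 × 12.0954% + 0.0812 × 5.2863% + 0.4656 × 6.1760% = 8.7864%.

8.79%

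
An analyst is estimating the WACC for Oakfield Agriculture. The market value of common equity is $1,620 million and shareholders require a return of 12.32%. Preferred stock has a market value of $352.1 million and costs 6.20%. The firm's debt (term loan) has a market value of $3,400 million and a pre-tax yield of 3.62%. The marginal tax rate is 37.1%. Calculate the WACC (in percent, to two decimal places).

Total capital V = 1620 + 352.1 + 3400 = 5372.1.
Equity: weight = 1620/5372.1 = 0.3016; cost = 12.32%.
Preferred: weight = 352.1/5372.1 = 0.0655; cost = 6.2%.
Term loan: weight = 3400/5372.1 = 0.6329; after-tax cost = 3.62% × (1 − 37.1%) = 2.2770%.
WACC = 0.3016 × 12.3200% + 0.0655 × 6.2000% + 0.6329 × 2.2770% = 5.5627%.

5.56%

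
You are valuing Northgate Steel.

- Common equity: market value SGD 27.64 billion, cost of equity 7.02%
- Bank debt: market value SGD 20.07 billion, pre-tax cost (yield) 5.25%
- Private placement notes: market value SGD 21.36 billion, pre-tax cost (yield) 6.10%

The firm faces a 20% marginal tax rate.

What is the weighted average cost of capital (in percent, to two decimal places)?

Total capital V = 27.64 + 20.07 + 21.36 = 69.07.
Equity: weight = 27.64/69.07 = 0.4002; cost = 7.02%.
Bank debt: weight = 20.07/69.07 = 0.2906; after-tax cost = 5.25% × (1 − 20%) = 4.2000%.
Private placement notes: weight = 21.36/69.07 = 0.3093; after-tax cost = 6.1% × (1 − 20%) = 4.8800%.
WACC = 0.4002 × 7.0200% + 0.2906 × 4.2000% + 0.3093 × 4.8800% = 5.5388%.

5.54%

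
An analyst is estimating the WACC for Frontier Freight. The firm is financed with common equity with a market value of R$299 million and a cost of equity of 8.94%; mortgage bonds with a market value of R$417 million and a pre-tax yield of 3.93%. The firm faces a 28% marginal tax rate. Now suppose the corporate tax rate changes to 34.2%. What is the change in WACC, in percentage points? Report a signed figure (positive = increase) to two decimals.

-0.14 pp

Current WACC:
Total capital V = 299 + 417 = 716.
Equity: weight = 299/716 = 0.4176; cost = 8.94%.
Mortgage bonds: weight = 417/716 = 0.5824; after-tax cost = 3.93% × (1 − 28%) = 2.8296%.
WACC = 0.4176 × 8.9400% + 0.5824 × 2.8296% = 5.3813%.
After the change:
Total capital V = 299 + 417 = 716.
Equity: weight = 299/716 = 0.4176; cost = 8.94%.
Mortgage bonds: weight = 417/716 = 0.5824; after-tax cost = 3.93% × (1 − 34.2%) = 2.5859%.
WACC = 0.4176 × 8.9400% + 0.5824 × 2.5859% = 5.2394%.
Change in WACC = 5.2394% − 5.3813% = -0.1419 pp.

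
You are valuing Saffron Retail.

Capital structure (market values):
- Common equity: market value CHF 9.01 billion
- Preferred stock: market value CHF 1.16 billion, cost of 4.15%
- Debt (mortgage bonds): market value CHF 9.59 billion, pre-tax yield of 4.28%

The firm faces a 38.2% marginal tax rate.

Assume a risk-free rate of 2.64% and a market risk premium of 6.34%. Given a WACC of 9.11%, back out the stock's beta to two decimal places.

2.21

Total capital V = 9.01 + 1.16 + 9.59 = 19.76.
Equity weight = 9.01/19.76 = 0.4560.
Preferred weight = 1.16/19.76 = 0.0587.
Mortgage bonds weight = 9.59/19.76 = 0.4853.
Debt contribution = 0.4853 × 4.28% × (1 − 38.2%) = 1.2837%.
Preferred contribution = 0.0587 × 4.15% = 0.2436%.
Required equity contribution = 9.11% − 1.5273% = 7.5827%  ⇒  Re = 16.6297%.
CAPM: 16.6297% = 2.64% + β × 6.34%  ⇒  β = 2.2066.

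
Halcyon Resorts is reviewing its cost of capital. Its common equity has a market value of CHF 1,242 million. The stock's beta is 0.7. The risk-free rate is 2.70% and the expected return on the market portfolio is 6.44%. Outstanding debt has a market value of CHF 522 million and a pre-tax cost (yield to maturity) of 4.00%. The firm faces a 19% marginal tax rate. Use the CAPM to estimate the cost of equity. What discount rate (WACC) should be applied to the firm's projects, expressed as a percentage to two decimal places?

Market risk premium = 6.44% − 2.7% = 3.74%.
Cost of equity via CAPM: Re = 2.7% + 0.7 × 3.74% = 5.3180%.
Total capital V = 1242 + 522 = 1764.
Equity: weight = 1242/1764 = 0.7041; cost = 5.318%.
Debt: weight = 522/1764 = 0.2959; after-tax cost = 4% × (1 − 19%) = 3.2400%.
WACC = 0.7041 × 5.3180% + 0.2959 × 3.2400% = 4.7031%.

4.70%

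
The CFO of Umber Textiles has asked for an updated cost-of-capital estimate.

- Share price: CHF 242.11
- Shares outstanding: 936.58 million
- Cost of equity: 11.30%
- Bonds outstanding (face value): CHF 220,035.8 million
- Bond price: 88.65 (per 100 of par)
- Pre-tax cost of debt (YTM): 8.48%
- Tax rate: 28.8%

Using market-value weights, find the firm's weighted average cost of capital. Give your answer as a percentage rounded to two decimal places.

Market value of equity E = 242.11 × 936.58m = 226755.3838m. Market value of debt D = 220035.8m × 88.65/100 = 195061.7367m.
Total capital V = 226755.3838 + 195061.7367 = 421817.1205.
Equity: weight = 226755.3838/421817.1205 = 0.5376; cost = 11.3%.
Bonds outstanding: weight = 195061.7367/421817.1205 = 0.4624; after-tax cost = 8.48% × (1 − 28.8%) = 6.0378%.
WACC = 0.5376 × 11.3000% + 0.4624 × 6.0378% = 8.8666%.

8.87%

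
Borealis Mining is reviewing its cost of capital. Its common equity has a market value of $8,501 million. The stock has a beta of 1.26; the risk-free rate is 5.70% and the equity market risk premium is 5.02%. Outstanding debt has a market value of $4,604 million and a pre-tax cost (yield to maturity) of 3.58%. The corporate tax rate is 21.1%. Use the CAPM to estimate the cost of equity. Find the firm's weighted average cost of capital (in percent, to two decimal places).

8.79%

Cost of equity via CAPM: Re = 5.7% + 1.26 × 5.02% = 12.0252%.
Total capital V = 8501 + 4604 = 13105.
Equity: weight = 8501/13105 = 0.6487; cost = 12.0252%.
Debt: weight = 4604/13105 = 0.3513; after-tax cost = 3.58% × (1 − 21.1%) = 2.8246%.
WACC = 0.6487 × 12.0252% + 0.3513 × 2.8246% = 8.7929%.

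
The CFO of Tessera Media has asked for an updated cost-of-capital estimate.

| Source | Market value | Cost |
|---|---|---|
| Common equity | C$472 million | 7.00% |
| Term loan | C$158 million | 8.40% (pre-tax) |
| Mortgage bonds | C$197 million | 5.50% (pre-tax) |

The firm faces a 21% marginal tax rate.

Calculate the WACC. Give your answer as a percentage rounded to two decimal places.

Total capital V = 472 + 158 + 197 = 827.
Equity: weight = 472/827 = 0.5707; cost = 7%.
Term loan: weight = 158/827 = 0.1911; after-tax cost = 8.4% × (1 − 21%) = 6.6360%.
Mortgage bonds: weight = 197/827 = 0.2382; after-tax cost = 5.5% × (1 − 21%) = 4.3450%.
WACC = 0.5707 × 7.0000% + 0.1911 × 6.6360% + 0.2382 × 4.3450% = 6.2980%.

6.30%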